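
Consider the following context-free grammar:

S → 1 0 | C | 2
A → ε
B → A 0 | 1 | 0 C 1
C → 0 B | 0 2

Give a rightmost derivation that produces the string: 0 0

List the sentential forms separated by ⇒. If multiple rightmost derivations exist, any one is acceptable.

S ⇒ C ⇒ 0 B ⇒ 0 A 0 ⇒ 0 0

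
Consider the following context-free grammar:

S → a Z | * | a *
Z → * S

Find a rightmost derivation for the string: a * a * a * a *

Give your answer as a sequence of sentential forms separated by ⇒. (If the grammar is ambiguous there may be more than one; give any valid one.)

S ⇒ a Z ⇒ a * S ⇒ a * a Z ⇒ a * a * S ⇒ a * a * a Z ⇒ a * a * a * S ⇒ a * a * a * a *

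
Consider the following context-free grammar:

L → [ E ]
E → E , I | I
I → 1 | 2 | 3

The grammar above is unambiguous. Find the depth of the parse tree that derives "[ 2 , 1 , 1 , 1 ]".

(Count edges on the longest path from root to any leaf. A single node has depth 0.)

6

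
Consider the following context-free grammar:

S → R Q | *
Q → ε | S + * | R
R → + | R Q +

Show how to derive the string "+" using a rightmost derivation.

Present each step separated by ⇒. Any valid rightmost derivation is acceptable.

S ⇒ R Q ⇒ R ⇒ +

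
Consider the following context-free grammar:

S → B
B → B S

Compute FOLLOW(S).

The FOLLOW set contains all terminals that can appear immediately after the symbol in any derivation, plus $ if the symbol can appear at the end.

We compute FOLLOW(S) using the standard algorithm.
FOLLOW(S) starts with {$}.
FIRST(B) = {}
FIRST(S) = {}
FOLLOW(B) = {$}
FOLLOW(S) = {$}
Therefore, FOLLOW(S) = {$}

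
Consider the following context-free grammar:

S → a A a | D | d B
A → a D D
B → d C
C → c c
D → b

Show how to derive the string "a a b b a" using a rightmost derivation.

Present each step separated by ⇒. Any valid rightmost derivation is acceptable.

S ⇒ a A a ⇒ a a D D a ⇒ a a D b a ⇒ a a b b a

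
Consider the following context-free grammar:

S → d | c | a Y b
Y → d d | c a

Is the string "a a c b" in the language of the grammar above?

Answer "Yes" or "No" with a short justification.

No - no valid derivation exists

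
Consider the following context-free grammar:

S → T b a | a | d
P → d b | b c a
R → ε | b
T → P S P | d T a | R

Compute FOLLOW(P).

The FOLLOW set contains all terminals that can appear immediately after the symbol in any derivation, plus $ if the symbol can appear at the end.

We compute FOLLOW(P) using the standard algorithm.
FOLLOW(S) starts with {$}.
FIRST(P) = {b, d}
FIRST(R) = {b, ε}
FIRST(S) = {a, b, d}
FIRST(T) = {b, d, ε}
FOLLOW(P) = {a, b, d}
FOLLOW(R) = {a, b}
FOLLOW(S) = {$, b, d}
FOLLOW(T) = {a, b}
Therefore, FOLLOW(P) = {a, b, d}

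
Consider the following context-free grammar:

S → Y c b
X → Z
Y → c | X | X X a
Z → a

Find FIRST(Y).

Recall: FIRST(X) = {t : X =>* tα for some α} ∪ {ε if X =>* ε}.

We compute FIRST(Y) using the standard algorithm.
FIRST(S) = {a, c}
FIRST(X) = {a}
FIRST(Y) = {a, c}
FIRST(Z) = {a}
Therefore, FIRST(Y) = {a, c}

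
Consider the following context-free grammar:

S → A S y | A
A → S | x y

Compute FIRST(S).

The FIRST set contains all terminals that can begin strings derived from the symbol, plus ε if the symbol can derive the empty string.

We compute FIRST(S) using the standard algorithm.
FIRST(A) = {x}
FIRST(S) = {x}
Therefore, FIRST(S) = {x}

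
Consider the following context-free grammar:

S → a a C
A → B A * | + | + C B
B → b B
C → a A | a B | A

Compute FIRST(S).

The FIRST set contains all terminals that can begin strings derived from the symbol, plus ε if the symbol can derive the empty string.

We compute FIRST(S) using the standard algorithm.
FIRST(A) = {+, b}
FIRST(B) = {b}
FIRST(C) = {+, a, b}
FIRST(S) = {a}
Therefore, FIRST(S) = {a}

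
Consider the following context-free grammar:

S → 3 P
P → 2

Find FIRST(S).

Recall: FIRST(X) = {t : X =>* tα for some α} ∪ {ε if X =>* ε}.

We compute FIRST(S) using the standard algorithm.
FIRST(P) = {2}
FIRST(S) = {3}
Therefore, FIRST(S) = {3}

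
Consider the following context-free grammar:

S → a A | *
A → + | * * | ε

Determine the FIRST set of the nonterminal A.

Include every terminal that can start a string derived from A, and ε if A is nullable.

We compute FIRST(A) using the standard algorithm.
FIRST(A) = {*, +, ε}
FIRST(S) = {*, a}
Therefore, FIRST(A) = {*, +, ε}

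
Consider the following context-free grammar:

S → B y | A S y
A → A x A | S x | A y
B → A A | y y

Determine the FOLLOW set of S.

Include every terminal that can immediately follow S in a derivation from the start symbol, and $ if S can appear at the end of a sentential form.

We compute FOLLOW(S) using the standard algorithm.
FOLLOW(S) starts with {$}.
FIRST(A) = {y}
FIRST(B) = {y}
FIRST(S) = {y}
FOLLOW(A) = {x, y}
FOLLOW(B) = {y}
FOLLOW(S) = {$, x, y}
Therefore, FOLLOW(S) = {$, x, y}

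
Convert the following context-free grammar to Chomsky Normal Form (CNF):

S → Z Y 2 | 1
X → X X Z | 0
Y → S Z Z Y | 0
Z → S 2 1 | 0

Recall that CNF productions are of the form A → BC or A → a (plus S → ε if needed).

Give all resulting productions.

T2 → 2; S → 1; X → 0; Y → 0; T1 → 1; Z → 0; S → Z X0; X0 → Y T2; X → X X1; X1 → X Z; Y → S X2; X2 → Z X3; X3 → Z Y; Z → S X4; X4 → T2 T1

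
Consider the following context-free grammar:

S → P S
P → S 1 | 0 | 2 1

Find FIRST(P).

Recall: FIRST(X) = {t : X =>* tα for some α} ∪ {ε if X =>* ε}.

We compute FIRST(P) using the standard algorithm.
FIRST(P) = {0, 2}
FIRST(S) = {0, 2}
Therefore, FIRST(P) = {0, 2}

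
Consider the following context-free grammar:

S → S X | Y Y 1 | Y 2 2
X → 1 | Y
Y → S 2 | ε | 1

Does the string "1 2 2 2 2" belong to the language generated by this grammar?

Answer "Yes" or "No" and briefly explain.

No - no valid derivation exists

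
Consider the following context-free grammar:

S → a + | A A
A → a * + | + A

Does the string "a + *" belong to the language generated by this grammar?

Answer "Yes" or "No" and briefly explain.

No - no valid derivation exists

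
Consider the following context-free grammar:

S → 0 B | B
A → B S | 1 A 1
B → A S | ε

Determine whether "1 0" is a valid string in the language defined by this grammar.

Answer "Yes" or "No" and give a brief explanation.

No - no valid derivation exists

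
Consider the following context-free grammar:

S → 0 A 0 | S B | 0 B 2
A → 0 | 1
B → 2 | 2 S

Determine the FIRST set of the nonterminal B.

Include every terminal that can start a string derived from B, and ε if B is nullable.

We compute FIRST(B) using the standard algorithm.
FIRST(A) = {0, 1}
FIRST(B) = {2}
FIRST(S) = {0}
Therefore, FIRST(B) = {2}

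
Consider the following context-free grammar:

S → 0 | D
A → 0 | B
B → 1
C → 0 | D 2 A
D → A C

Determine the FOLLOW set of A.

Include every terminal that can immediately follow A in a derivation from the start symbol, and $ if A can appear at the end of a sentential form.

We compute FOLLOW(A) using the standard algorithm.
FOLLOW(S) starts with {$}.
FIRST(A) = {0, 1}
FIRST(B) = {1}
FIRST(C) = {0, 1}
FIRST(D) = {0, 1}
FIRST(S) = {0, 1}
FOLLOW(A) = {$, 0, 1, 2}
FOLLOW(B) = {$, 0, 1, 2}
FOLLOW(C) = {$, 2}
FOLLOW(D) = {$, 2}
FOLLOW(S) = {$}
Therefore, FOLLOW(A) = {$, 0, 1, 2}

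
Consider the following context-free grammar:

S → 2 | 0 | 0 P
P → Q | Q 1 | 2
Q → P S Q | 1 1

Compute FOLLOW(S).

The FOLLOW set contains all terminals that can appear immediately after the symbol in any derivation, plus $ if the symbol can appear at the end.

We compute FOLLOW(S) using the standard algorithm.
FOLLOW(S) starts with {$}.
FIRST(P) = {1, 2}
FIRST(Q) = {1, 2}
FIRST(S) = {0, 2}
FOLLOW(P) = {$, 0, 1, 2}
FOLLOW(Q) = {$, 0, 1, 2}
FOLLOW(S) = {$, 1, 2}
Therefore, FOLLOW(S) = {$, 1, 2}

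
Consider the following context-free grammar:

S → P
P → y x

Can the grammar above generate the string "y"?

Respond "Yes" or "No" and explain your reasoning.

No - no valid derivation exists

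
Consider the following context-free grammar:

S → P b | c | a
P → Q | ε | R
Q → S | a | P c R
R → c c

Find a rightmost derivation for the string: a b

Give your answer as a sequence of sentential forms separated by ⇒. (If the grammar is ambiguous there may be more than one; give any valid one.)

S ⇒ P b ⇒ Q b ⇒ a b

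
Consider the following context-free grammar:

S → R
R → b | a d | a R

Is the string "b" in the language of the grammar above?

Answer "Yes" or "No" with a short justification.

Yes - a valid derivation exists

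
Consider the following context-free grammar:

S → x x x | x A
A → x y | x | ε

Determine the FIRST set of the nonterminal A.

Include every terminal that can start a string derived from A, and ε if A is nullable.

We compute FIRST(A) using the standard algorithm.
FIRST(A) = {x, ε}
FIRST(S) = {x}
Therefore, FIRST(A) = {x, ε}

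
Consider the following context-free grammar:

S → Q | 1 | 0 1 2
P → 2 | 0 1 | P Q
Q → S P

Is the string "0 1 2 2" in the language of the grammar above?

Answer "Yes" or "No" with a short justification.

Yes - a valid derivation exists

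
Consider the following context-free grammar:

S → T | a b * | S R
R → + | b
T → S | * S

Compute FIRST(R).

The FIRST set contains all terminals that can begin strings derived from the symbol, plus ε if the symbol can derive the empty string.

We compute FIRST(R) using the standard algorithm.
FIRST(R) = {+, b}
FIRST(S) = {*, a}
FIRST(T) = {*, a}
Therefore, FIRST(R) = {+, b}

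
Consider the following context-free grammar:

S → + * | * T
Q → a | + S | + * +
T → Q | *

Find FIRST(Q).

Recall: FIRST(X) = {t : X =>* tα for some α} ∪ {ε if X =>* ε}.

We compute FIRST(Q) using the standard algorithm.
FIRST(Q) = {+, a}
FIRST(S) = {*, +}
FIRST(T) = {*, +, a}
Therefore, FIRST(Q) = {+, a}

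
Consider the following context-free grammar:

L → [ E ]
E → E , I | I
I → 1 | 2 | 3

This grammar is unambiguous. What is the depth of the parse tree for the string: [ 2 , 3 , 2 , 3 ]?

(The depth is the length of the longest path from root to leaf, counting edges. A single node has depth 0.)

6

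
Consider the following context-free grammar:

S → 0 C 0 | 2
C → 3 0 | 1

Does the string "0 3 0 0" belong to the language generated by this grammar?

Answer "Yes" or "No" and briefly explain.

Yes - a valid derivation exists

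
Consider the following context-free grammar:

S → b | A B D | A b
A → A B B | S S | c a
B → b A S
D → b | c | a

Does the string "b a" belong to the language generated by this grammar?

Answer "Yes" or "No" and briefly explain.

No - no valid derivation exists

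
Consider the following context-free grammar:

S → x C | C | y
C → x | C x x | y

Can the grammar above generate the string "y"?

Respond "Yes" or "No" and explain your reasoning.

Yes - a valid derivation exists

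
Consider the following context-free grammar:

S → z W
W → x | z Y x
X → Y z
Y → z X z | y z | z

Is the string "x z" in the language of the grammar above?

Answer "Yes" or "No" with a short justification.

No - no valid derivation exists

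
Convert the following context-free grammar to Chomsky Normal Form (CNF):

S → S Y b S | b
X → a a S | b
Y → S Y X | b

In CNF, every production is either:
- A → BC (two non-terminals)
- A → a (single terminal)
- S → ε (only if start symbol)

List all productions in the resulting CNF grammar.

TB → b; S → b; TA → a; X → b; Y → b; S → S X0; X0 → Y X1; X1 → TB S; X → TA X2; X2 → TA S; Y → S X3; X3 → Y X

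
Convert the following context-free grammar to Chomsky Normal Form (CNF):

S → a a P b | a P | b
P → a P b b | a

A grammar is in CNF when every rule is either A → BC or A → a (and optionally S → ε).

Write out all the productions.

TA → a; TB → b; S → b; P → a; S → TA X0; X0 → TA X1; X1 → P TB; S → TA P; P → TA X2; X2 → P X3; X3 → TB TB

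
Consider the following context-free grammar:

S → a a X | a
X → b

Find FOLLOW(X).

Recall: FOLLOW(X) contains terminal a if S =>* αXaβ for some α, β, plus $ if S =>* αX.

We compute FOLLOW(X) using the standard algorithm.
FOLLOW(S) starts with {$}.
FIRST(S) = {a}
FIRST(X) = {b}
FOLLOW(S) = {$}
FOLLOW(X) = {$}
Therefore, FOLLOW(X) = {$}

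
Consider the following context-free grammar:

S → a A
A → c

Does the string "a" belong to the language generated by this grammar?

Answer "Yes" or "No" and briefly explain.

No - no valid derivation exists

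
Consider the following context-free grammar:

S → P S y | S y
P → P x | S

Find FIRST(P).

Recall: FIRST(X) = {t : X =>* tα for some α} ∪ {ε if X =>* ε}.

We compute FIRST(P) using the standard algorithm.
FIRST(P) = {}
FIRST(S) = {}
Therefore, FIRST(P) = {}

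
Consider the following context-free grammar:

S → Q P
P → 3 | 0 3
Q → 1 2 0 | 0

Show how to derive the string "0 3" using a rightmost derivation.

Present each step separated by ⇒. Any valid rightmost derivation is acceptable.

S ⇒ Q P ⇒ Q 3 ⇒ 0 3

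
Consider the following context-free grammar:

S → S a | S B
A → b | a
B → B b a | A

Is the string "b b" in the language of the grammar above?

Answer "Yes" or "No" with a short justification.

No - no valid derivation exists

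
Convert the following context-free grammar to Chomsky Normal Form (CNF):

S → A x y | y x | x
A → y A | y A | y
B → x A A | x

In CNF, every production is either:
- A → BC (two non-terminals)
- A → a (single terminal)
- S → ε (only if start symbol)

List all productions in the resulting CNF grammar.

TX → x; TY → y; S → x; A → y; B → x; S → A X0; X0 → TX TY; S → TY TX; A → TY A; A → TY A; B → TX X1; X1 → A A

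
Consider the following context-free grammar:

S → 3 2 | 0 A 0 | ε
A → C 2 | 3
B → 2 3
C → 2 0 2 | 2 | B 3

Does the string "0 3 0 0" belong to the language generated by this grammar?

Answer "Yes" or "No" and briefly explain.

No - no valid derivation exists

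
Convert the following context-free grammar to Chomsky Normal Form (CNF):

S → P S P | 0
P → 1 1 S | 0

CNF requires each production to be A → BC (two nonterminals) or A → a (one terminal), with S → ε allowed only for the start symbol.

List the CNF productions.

S → 0; T1 → 1; P → 0; S → P X0; X0 → S P; P → T1 X1; X1 → T1 S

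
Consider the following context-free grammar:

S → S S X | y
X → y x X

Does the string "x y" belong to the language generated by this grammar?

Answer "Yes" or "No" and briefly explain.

No - no valid derivation exists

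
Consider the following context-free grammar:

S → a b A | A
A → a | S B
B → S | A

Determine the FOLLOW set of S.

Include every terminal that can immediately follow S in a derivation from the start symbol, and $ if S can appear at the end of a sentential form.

We compute FOLLOW(S) using the standard algorithm.
FOLLOW(S) starts with {$}.
FIRST(A) = {a}
FIRST(B) = {a}
FIRST(S) = {a}
FOLLOW(A) = {$, a}
FOLLOW(B) = {$, a}
FOLLOW(S) = {$, a}
Therefore, FOLLOW(S) = {$, a}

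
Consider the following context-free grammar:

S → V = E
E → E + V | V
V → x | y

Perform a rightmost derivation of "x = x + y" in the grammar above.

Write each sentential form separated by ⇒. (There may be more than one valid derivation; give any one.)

S ⇒ V = E ⇒ V = E + V ⇒ V = E + y ⇒ V = V + y ⇒ V = x + y ⇒ x = x + y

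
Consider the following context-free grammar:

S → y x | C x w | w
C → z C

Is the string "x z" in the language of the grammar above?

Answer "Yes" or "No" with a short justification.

No - no valid derivation exists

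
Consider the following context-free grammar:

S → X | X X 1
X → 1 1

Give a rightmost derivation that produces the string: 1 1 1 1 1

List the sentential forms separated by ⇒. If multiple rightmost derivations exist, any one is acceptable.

S ⇒ X X 1 ⇒ X 1 1 1 ⇒ 1 1 1 1 1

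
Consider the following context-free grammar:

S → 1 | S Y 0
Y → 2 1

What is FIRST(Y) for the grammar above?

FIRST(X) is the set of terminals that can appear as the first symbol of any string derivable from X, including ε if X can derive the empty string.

We compute FIRST(Y) using the standard algorithm.
FIRST(S) = {1}
FIRST(Y) = {2}
Therefore, FIRST(Y) = {2}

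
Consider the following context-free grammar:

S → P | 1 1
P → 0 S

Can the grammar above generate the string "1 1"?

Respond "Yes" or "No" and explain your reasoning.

Yes - a valid derivation exists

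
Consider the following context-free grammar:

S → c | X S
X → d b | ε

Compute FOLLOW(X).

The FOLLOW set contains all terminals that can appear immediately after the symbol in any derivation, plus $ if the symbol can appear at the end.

We compute FOLLOW(X) using the standard algorithm.
FOLLOW(S) starts with {$}.
FIRST(S) = {c, d}
FIRST(X) = {d, ε}
FOLLOW(S) = {$}
FOLLOW(X) = {c, d}
Therefore, FOLLOW(X) = {c, d}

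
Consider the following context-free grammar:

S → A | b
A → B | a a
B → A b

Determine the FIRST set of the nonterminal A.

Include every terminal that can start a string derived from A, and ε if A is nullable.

We compute FIRST(A) using the standard algorithm.
FIRST(A) = {a}
FIRST(B) = {a}
FIRST(S) = {a, b}
Therefore, FIRST(A) = {a}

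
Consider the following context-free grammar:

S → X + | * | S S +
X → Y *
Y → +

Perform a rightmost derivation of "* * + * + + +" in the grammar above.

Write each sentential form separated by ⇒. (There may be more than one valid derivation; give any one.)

S ⇒ S S + ⇒ S S S + + ⇒ S S X + + + ⇒ S S Y * + + + ⇒ S S + * + + + ⇒ S * + * + + + ⇒ * * + * + + +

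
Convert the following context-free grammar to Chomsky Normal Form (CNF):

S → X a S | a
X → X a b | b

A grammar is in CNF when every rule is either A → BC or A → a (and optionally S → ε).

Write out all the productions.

TA → a; S → a; TB → b; X → b; S → X X0; X0 → TA S; X → X X1; X1 → TA TB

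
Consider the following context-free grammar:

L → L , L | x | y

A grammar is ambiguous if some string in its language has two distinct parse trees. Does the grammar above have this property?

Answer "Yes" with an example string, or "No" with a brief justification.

Yes - the string 'x , y , x , y , x' has two distinct parse trees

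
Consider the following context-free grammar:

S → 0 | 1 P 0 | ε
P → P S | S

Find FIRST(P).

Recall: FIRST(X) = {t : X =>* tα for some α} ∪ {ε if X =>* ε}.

We compute FIRST(P) using the standard algorithm.
FIRST(P) = {0, 1, ε}
FIRST(S) = {0, 1, ε}
Therefore, FIRST(P) = {0, 1, ε}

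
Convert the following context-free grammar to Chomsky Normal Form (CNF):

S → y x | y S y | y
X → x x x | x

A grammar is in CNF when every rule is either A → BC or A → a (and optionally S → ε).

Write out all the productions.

TY → y; TX → x; S → y; X → x; S → TY TX; S → TY X0; X0 → S TY; X → TX X1; X1 → TX TX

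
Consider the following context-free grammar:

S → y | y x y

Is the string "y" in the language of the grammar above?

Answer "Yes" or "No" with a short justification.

Yes - a valid derivation exists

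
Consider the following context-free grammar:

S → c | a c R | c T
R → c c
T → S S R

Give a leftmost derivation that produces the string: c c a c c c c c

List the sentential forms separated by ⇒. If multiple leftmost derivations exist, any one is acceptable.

S ⇒ c T ⇒ c S S R ⇒ c c S R ⇒ c c a c R R ⇒ c c a c c c R ⇒ c c a c c c c c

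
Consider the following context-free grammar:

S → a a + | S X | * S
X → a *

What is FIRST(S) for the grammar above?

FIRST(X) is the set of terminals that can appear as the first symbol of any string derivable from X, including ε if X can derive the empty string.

We compute FIRST(S) using the standard algorithm.
FIRST(S) = {*, a}
FIRST(X) = {a}
Therefore, FIRST(S) = {*, a}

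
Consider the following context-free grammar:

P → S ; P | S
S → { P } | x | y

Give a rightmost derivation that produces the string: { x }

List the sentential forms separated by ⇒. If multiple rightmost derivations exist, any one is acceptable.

P ⇒ S ⇒ { P } ⇒ { S } ⇒ { x }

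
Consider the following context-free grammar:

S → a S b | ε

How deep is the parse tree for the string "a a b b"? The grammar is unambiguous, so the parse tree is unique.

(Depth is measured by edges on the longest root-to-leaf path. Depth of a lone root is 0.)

3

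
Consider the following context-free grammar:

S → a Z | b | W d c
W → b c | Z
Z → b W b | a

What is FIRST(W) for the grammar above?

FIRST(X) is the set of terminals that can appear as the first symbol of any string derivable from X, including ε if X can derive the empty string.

We compute FIRST(W) using the standard algorithm.
FIRST(S) = {a, b}
FIRST(W) = {a, b}
FIRST(Z) = {a, b}
Therefore, FIRST(W) = {a, b}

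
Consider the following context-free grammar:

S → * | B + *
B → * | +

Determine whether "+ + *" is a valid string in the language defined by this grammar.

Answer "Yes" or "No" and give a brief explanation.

Yes - a valid derivation exists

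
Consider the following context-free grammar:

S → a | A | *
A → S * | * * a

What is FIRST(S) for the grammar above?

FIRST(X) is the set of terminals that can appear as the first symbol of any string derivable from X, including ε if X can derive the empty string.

We compute FIRST(S) using the standard algorithm.
FIRST(A) = {*, a}
FIRST(S) = {*, a}
Therefore, FIRST(S) = {*, a}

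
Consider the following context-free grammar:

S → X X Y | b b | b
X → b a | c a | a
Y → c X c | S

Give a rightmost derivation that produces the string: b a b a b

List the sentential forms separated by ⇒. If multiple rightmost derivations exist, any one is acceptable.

S ⇒ X X Y ⇒ X X S ⇒ X X b ⇒ X b a b ⇒ b a b a b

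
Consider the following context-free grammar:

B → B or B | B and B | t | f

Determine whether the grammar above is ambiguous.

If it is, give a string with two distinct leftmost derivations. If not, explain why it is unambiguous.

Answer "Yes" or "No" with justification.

Yes - the string 'f and t or t and t or f' has two distinct leftmost derivations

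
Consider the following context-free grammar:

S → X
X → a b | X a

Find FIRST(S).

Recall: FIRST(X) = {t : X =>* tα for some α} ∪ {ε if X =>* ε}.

We compute FIRST(S) using the standard algorithm.
FIRST(S) = {a}
FIRST(X) = {a}
Therefore, FIRST(S) = {a}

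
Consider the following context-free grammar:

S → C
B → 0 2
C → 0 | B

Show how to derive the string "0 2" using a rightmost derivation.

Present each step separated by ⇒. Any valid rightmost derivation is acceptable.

S ⇒ C ⇒ B ⇒ 0 2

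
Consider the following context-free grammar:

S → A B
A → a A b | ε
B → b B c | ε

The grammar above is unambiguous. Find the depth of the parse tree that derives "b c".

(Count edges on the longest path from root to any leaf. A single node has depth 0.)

3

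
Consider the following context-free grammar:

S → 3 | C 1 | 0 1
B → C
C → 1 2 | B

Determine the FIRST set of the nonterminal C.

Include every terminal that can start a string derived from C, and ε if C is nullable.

We compute FIRST(C) using the standard algorithm.
FIRST(B) = {1}
FIRST(C) = {1}
FIRST(S) = {0, 1, 3}
Therefore, FIRST(C) = {1}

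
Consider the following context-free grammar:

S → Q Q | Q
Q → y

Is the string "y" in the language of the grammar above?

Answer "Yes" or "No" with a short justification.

Yes - a valid derivation exists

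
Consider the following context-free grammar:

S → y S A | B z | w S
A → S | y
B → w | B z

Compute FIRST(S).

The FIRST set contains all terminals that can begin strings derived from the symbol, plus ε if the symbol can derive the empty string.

We compute FIRST(S) using the standard algorithm.
FIRST(A) = {w, y}
FIRST(B) = {w}
FIRST(S) = {w, y}
Therefore, FIRST(S) = {w, y}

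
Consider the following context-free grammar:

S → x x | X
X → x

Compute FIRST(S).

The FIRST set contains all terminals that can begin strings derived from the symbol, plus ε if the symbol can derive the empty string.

We compute FIRST(S) using the standard algorithm.
FIRST(S) = {x}
FIRST(X) = {x}
Therefore, FIRST(S) = {x}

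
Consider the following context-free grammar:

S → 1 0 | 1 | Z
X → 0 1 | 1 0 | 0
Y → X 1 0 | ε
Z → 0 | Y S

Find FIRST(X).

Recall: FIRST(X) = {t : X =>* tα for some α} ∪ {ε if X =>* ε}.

We compute FIRST(X) using the standard algorithm.
FIRST(S) = {0, 1}
FIRST(X) = {0, 1}
FIRST(Y) = {0, 1, ε}
FIRST(Z) = {0, 1}
Therefore, FIRST(X) = {0, 1}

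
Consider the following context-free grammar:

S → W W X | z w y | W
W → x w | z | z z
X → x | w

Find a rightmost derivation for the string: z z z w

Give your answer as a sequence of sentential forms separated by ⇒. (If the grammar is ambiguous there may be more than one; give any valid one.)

S ⇒ W W X ⇒ W W w ⇒ W z w ⇒ z z z w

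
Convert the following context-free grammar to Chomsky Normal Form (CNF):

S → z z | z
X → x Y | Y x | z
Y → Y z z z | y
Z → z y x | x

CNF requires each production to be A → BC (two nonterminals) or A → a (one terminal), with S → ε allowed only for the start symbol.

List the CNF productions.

TZ → z; S → z; TX → x; X → z; Y → y; TY → y; Z → x; S → TZ TZ; X → TX Y; X → Y TX; Y → Y X0; X0 → TZ X1; X1 → TZ TZ; Z → TZ X2; X2 → TY TX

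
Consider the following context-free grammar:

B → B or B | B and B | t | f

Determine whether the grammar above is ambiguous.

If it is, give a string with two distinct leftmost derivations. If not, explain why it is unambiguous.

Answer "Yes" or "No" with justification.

Yes - the string 't or t or f or f' has two distinct leftmost derivations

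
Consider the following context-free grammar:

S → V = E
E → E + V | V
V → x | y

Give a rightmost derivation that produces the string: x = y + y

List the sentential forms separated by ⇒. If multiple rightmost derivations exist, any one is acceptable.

S ⇒ V = E ⇒ V = E + V ⇒ V = E + y ⇒ V = V + y ⇒ V = y + y ⇒ x = y + y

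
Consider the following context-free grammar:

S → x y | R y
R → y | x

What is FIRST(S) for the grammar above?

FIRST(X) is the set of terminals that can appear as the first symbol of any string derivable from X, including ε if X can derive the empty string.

We compute FIRST(S) using the standard algorithm.
FIRST(R) = {x, y}
FIRST(S) = {x, y}
Therefore, FIRST(S) = {x, y}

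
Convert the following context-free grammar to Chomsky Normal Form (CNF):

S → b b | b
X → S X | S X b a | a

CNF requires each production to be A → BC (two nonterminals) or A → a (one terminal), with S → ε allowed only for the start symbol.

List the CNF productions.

TB → b; S → b; TA → a; X → a; S → TB TB; X → S X; X → S X0; X0 → X X1; X1 → TB TA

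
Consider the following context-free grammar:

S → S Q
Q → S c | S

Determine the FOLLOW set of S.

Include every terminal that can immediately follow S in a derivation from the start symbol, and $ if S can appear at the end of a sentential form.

We compute FOLLOW(S) using the standard algorithm.
FOLLOW(S) starts with {$}.
FIRST(Q) = {}
FIRST(S) = {}
FOLLOW(Q) = {$, c}
FOLLOW(S) = {$, c}
Therefore, FOLLOW(S) = {$, c}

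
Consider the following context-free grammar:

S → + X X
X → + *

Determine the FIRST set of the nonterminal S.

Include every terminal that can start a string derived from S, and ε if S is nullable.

We compute FIRST(S) using the standard algorithm.
FIRST(S) = {+}
FIRST(X) = {+}
Therefore, FIRST(S) = {+}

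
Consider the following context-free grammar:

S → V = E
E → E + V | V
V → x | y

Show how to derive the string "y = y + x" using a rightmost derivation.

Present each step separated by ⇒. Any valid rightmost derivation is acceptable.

S ⇒ V = E ⇒ V = E + V ⇒ V = E + x ⇒ V = V + x ⇒ V = y + x ⇒ y = y + x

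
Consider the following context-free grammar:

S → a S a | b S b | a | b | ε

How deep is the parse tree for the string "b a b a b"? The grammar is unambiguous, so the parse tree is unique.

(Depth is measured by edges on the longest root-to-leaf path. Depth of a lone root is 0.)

3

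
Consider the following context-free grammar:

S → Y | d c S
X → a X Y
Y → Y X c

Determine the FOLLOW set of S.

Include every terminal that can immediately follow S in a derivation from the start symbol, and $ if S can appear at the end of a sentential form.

We compute FOLLOW(S) using the standard algorithm.
FOLLOW(S) starts with {$}.
FIRST(S) = {d}
FIRST(X) = {a}
FIRST(Y) = {}
FOLLOW(S) = {$}
FOLLOW(X) = {c}
FOLLOW(Y) = {$, a, c}
Therefore, FOLLOW(S) = {$}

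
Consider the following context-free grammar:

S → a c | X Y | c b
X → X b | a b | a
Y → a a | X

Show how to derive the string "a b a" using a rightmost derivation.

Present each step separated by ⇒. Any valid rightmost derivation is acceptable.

S ⇒ X Y ⇒ X X ⇒ X a ⇒ a b a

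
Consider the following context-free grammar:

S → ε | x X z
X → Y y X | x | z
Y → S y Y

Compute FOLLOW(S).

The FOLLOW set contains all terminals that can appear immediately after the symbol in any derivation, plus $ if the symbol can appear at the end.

We compute FOLLOW(S) using the standard algorithm.
FOLLOW(S) starts with {$}.
FIRST(S) = {x, ε}
FIRST(X) = {x, y, z}
FIRST(Y) = {x, y}
FOLLOW(S) = {$, y}
FOLLOW(X) = {z}
FOLLOW(Y) = {y}
Therefore, FOLLOW(S) = {$, y}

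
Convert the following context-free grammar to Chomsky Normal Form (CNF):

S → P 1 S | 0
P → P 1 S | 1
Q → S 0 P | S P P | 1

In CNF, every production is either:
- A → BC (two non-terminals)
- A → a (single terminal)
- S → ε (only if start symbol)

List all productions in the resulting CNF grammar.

T1 → 1; S → 0; P → 1; T0 → 0; Q → 1; S → P X0; X0 → T1 S; P → P X1; X1 → T1 S; Q → S X2; X2 → T0 P; Q → S X3; X3 → P P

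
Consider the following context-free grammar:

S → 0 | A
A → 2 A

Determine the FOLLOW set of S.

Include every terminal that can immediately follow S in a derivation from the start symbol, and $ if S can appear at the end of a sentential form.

We compute FOLLOW(S) using the standard algorithm.
FOLLOW(S) starts with {$}.
FIRST(A) = {2}
FIRST(S) = {0, 2}
FOLLOW(A) = {$}
FOLLOW(S) = {$}
Therefore, FOLLOW(S) = {$}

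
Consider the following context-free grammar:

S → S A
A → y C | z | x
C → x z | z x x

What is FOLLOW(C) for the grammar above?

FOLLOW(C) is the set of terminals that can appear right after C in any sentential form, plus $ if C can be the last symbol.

We compute FOLLOW(C) using the standard algorithm.
FOLLOW(S) starts with {$}.
FIRST(A) = {x, y, z}
FIRST(C) = {x, z}
FIRST(S) = {}
FOLLOW(A) = {$, x, y, z}
FOLLOW(C) = {$, x, y, z}
FOLLOW(S) = {$, x, y, z}
Therefore, FOLLOW(C) = {$, x, y, z}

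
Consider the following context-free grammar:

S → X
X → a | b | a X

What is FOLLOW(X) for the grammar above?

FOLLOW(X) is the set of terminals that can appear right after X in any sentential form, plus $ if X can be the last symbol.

We compute FOLLOW(X) using the standard algorithm.
FOLLOW(S) starts with {$}.
FIRST(S) = {a, b}
FIRST(X) = {a, b}
FOLLOW(S) = {$}
FOLLOW(X) = {$}
Therefore, FOLLOW(X) = {$}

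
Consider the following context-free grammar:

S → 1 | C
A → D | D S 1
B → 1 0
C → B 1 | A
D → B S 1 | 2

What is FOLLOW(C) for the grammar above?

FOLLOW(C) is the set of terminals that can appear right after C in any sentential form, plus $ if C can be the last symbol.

We compute FOLLOW(C) using the standard algorithm.
FOLLOW(S) starts with {$}.
FIRST(A) = {1, 2}
FIRST(B) = {1}
FIRST(C) = {1, 2}
FIRST(D) = {1, 2}
FIRST(S) = {1, 2}
FOLLOW(A) = {$, 1}
FOLLOW(B) = {1, 2}
FOLLOW(C) = {$, 1}
FOLLOW(D) = {$, 1, 2}
FOLLOW(S) = {$, 1}
Therefore, FOLLOW(C) = {$, 1}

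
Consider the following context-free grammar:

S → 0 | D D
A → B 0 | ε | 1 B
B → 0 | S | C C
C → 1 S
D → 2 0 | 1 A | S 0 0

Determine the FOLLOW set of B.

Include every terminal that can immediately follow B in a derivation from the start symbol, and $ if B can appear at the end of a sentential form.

We compute FOLLOW(B) using the standard algorithm.
FOLLOW(S) starts with {$}.
FIRST(A) = {0, 1, 2, ε}
FIRST(B) = {0, 1, 2}
FIRST(C) = {1}
FIRST(D) = {0, 1, 2}
FIRST(S) = {0, 1, 2}
FOLLOW(A) = {$, 0, 1, 2}
FOLLOW(B) = {$, 0, 1, 2}
FOLLOW(C) = {$, 0, 1, 2}
FOLLOW(D) = {$, 0, 1, 2}
FOLLOW(S) = {$, 0, 1, 2}
Therefore, FOLLOW(B) = {$, 0, 1, 2}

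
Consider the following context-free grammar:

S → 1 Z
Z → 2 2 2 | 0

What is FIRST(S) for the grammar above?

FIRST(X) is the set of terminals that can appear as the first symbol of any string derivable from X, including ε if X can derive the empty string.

We compute FIRST(S) using the standard algorithm.
FIRST(S) = {1}
FIRST(Z) = {0, 2}
Therefore, FIRST(S) = {1}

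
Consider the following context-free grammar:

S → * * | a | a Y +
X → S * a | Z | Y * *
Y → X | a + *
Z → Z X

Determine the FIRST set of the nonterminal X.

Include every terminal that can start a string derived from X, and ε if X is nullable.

We compute FIRST(X) using the standard algorithm.
FIRST(S) = {*, a}
FIRST(X) = {*, a}
FIRST(Y) = {*, a}
FIRST(Z) = {}
Therefore, FIRST(X) = {*, a}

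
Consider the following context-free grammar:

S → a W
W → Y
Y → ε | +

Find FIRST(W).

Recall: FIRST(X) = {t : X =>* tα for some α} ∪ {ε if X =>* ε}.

We compute FIRST(W) using the standard algorithm.
FIRST(S) = {a}
FIRST(W) = {+, ε}
FIRST(Y) = {+, ε}
Therefore, FIRST(W) = {+, ε}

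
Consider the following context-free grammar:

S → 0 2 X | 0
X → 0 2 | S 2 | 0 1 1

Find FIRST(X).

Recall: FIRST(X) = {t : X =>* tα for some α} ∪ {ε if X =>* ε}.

We compute FIRST(X) using the standard algorithm.
FIRST(S) = {0}
FIRST(X) = {0}
Therefore, FIRST(X) = {0}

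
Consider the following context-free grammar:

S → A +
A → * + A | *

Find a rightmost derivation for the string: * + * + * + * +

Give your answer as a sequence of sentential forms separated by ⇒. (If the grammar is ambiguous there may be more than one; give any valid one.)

S ⇒ A + ⇒ * + A + ⇒ * + * + A + ⇒ * + * + * + A + ⇒ * + * + * + * +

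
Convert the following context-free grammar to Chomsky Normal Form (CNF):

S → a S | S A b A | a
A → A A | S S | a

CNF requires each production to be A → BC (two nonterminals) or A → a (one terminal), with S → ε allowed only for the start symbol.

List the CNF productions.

TA → a; TB → b; S → a; A → a; S → TA S; S → S X0; X0 → A X1; X1 → TB A; A → A A; A → S S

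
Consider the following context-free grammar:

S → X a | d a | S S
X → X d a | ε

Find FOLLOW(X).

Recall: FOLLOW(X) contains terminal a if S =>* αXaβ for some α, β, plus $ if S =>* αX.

We compute FOLLOW(X) using the standard algorithm.
FOLLOW(S) starts with {$}.
FIRST(S) = {a, d}
FIRST(X) = {d, ε}
FOLLOW(S) = {$, a, d}
FOLLOW(X) = {a, d}
Therefore, FOLLOW(X) = {a, d}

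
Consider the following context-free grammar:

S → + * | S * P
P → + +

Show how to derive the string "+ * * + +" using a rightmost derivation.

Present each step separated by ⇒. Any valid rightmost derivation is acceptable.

S ⇒ S * P ⇒ S * + + ⇒ + * * + +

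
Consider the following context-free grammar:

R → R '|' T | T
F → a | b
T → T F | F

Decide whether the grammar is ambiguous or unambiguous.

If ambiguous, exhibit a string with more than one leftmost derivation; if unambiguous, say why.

Unambiguous - every string in the language has a unique leftmost derivation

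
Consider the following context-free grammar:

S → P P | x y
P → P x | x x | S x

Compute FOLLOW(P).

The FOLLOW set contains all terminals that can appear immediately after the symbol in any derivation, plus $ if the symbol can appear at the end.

We compute FOLLOW(P) using the standard algorithm.
FOLLOW(S) starts with {$}.
FIRST(P) = {x}
FIRST(S) = {x}
FOLLOW(P) = {$, x}
FOLLOW(S) = {$, x}
Therefore, FOLLOW(P) = {$, x}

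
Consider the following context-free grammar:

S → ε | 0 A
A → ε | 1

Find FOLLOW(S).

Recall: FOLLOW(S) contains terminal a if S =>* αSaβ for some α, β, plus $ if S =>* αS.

We compute FOLLOW(S) using the standard algorithm.
FOLLOW(S) starts with {$}.
FIRST(A) = {1, ε}
FIRST(S) = {0, ε}
FOLLOW(A) = {$}
FOLLOW(S) = {$}
Therefore, FOLLOW(S) = {$}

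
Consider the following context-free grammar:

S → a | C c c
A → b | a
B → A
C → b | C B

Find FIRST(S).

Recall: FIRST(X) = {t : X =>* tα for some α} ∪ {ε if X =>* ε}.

We compute FIRST(S) using the standard algorithm.
FIRST(A) = {a, b}
FIRST(B) = {a, b}
FIRST(C) = {b}
FIRST(S) = {a, b}
Therefore, FIRST(S) = {a, b}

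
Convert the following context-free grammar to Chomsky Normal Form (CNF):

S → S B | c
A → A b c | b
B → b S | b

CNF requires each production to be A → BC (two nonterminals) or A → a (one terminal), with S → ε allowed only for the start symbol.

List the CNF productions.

S → c; TB → b; TC → c; A → b; B → b; S → S B; A → A X0; X0 → TB TC; B → TB S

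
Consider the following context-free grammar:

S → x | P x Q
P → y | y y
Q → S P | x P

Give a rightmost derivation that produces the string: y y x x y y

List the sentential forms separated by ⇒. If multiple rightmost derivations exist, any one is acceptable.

S ⇒ P x Q ⇒ P x x P ⇒ P x x y y ⇒ y y x x y y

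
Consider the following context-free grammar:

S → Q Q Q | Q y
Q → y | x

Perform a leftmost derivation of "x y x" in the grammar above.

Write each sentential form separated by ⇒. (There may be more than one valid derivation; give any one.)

S ⇒ Q Q Q ⇒ x Q Q ⇒ x y Q ⇒ x y x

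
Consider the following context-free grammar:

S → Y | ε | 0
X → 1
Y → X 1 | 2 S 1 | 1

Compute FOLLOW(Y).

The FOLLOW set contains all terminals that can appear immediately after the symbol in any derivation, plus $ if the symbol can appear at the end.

We compute FOLLOW(Y) using the standard algorithm.
FOLLOW(S) starts with {$}.
FIRST(S) = {0, 1, 2, ε}
FIRST(X) = {1}
FIRST(Y) = {1, 2}
FOLLOW(S) = {$, 1}
FOLLOW(X) = {1}
FOLLOW(Y) = {$, 1}
Therefore, FOLLOW(Y) = {$, 1}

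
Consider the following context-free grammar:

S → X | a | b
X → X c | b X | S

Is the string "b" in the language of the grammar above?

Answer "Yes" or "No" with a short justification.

Yes - a valid derivation exists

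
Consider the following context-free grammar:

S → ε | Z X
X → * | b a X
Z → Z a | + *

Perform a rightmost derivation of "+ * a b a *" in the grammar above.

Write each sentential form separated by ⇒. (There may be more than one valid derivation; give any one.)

S ⇒ Z X ⇒ Z b a X ⇒ Z b a * ⇒ Z a b a * ⇒ + * a b a *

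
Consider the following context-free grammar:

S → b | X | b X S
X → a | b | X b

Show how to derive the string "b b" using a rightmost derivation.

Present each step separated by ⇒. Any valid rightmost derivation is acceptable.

S ⇒ X ⇒ X b ⇒ b b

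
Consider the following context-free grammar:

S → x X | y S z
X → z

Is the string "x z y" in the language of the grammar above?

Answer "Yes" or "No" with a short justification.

No - no valid derivation exists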